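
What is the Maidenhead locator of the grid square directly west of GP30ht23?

GP30ht13

Longitude extended square 2; −1 → 1.
The latitude characters are unchanged.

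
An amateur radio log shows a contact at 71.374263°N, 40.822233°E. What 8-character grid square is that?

Add 180° to longitude and 90° to latitude: 220.82223, 161.37426.
Field: lon ⌊220.82223/20⌋ = 11 → L; lat ⌊161.37426/10⌋ = 16 → Q.
Square: lon ⌊0.82223/2⌋ = 0; lat ⌊1.37426/1⌋ = 1.
Subsquare: lon ⌊0.82223/0.0833333⌋ = 9 → j; lat ⌊0.37426/0.0416667⌋ = 8 → i.
Extended square: lon ⌊0.07223/0.00833333⌋ = 8; lat ⌊0.04093/0.00416667⌋ = 9.

LQ01ji89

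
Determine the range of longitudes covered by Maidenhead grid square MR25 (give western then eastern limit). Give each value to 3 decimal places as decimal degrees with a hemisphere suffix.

64.000° E, 66.000° E

Field M=12, R=17: +12·20° lon, +17·10° lat → SW at lon 60°, lat 80°.
Square 2, 5: +2·2° lon, +5·1° lat → SW at lon 64°, lat 85°.
Cell spans 2° lon × 1° lat.
west 64.000° E, east 66.000° E.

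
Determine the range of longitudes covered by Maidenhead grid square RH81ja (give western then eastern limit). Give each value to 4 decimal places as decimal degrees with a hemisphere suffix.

176.7500° E, 176.8333° E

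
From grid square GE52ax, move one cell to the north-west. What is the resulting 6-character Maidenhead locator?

Longitude subsquare a = 0; −1 → -1, wraps to 23 = x, carry into square.
Longitude square 5; −1 → 4.
Latitude subsquare x = 23; +1 → 24, wraps to 0 = a, carry into square.
Latitude square 2; +1 → 3.

GE43xa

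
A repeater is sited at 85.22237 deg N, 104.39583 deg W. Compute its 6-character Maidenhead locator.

DR75tf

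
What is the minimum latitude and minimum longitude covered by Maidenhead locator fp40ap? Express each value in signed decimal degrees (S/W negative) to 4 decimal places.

60.6250, -72.0000

Field F=5, P=15: +5·20° lon, +15·10° lat → SW at lon -80°, lat 60°.
Square 4, 0: +4·2° lon, +0·1° lat → SW at lon -72°, lat 60°.
Subsquare a=0, p=15: +0·0.0833333° lon, +15·0.0416667° lat → SW at lon -72°, lat 60.625°.
latitude 60.6250, longitude -72.0000.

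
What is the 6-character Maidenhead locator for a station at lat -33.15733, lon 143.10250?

Add 180° to longitude and 90° to latitude: 323.1025, 56.8427.
Field: lon ⌊323.1025/20⌋ = 16 → Q; lat ⌊56.8427/10⌋ = 5 → F.
Square: lon ⌊3.1025/2⌋ = 1; lat ⌊6.8427/1⌋ = 6.
Subsquare: lon ⌊1.1025/0.0833333⌋ = 13 → n; lat ⌊0.8427/0.0416667⌋ = 20 → u.

QF16nu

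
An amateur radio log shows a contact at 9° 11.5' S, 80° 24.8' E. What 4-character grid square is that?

NI00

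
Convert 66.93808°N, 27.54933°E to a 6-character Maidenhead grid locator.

KP36sw

Offset from 180°W / 90°S: lon 207.5493°, lat 156.9381°.
Field: lon ⌊207.5493/20⌋ = 10 → K; lat ⌊156.9381/10⌋ = 15 → P.
Square: lon ⌊7.5493/2⌋ = 3; lat ⌊6.9381/1⌋ = 6.
Subsquare: lon ⌊1.5493/0.0833333⌋ = 18 → s; lat ⌊0.9381/0.0416667⌋ = 22 → w.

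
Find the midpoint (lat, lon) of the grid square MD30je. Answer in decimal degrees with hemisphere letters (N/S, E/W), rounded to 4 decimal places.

Field M=12, D=3: +12·20° lon, +3·10° lat → SW at lon 60°, lat -60°.
Square 3, 0: +3·2° lon, +0·1° lat → SW at lon 66°, lat -60°.
Subsquare j=9, e=4: +9·0.0833333° lon, +4·0.0416667° lat → SW at lon 66.75°, lat -59.8333°.
Cell spans 0.0833333° lon × 0.0416667° lat. Centre is SW corner plus half of each.
latitude 59.8125° S, longitude 66.7917° E.

59.8125° S, 66.7917° E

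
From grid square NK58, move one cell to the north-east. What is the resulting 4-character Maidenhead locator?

Longitude square 5; +1 → 6.
Latitude square 8; +1 → 9.

NK69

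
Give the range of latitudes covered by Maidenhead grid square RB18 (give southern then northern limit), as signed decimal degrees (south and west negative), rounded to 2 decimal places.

-72.00, -71.00

Field R=17, B=1: +17·20° lon, +1·10° lat → SW at lon 160°, lat -80°.
Square 1, 8: +1·2° lon, +8·1° lat → SW at lon 162°, lat -72°.
Cell spans 2° lon × 1° lat.
south -72.00, north -71.00.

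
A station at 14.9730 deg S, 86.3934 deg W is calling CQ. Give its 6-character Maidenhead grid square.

Offset from 180°W / 90°S: lon 93.6066°, lat 75.0270°.
Field (20°×10°, letters A–R): 93.6066/20 → 4 → E, 75.0270/10 → 7 → H; chars EH.
Square (2°×1°, digits 0–9): 13.6066/2 → 6, 5.0270/1 → 5; chars 65.
Subsquare (5′×2.5′, letters a–x): 1.6066/0.0833333 → 19 → t, 0.0270/0.0416667 → 0 → a; chars ta.

EH65ta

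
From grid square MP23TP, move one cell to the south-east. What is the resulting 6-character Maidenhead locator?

Longitude subsquare t = 19; +1 → 20 = u.
Latitude subsquare p = 15; −1 → 14 = o.

MP23uo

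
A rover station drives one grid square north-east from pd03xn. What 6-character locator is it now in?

Longitude subsquare x = 23; +1 → 24, wraps to 0 = a, carry into square.
Longitude square 0; +1 → 1.
Latitude subsquare n = 13; +1 → 14 = o.

PD13ao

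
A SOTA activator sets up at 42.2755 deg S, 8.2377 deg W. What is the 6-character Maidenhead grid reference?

IE57vr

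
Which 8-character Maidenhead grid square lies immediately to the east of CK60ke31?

CK60ke41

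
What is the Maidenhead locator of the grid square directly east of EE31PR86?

EE31pr96

Longitude extended square 8; +1 → 9.
The latitude characters are unchanged.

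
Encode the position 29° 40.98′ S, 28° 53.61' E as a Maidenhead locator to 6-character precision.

Add 180° to longitude and 90° to latitude: 208.8935, 60.3170.
Field: lon ⌊208.8935/20⌋ = 10 → K; lat ⌊60.3170/10⌋ = 6 → G.
Square: lon ⌊8.8935/2⌋ = 4; lat ⌊0.3170/1⌋ = 0.
Subsquare: lon ⌊0.8935/0.0833333⌋ = 10 → k; lat ⌊0.3170/0.0416667⌋ = 7 → h.

KG40kh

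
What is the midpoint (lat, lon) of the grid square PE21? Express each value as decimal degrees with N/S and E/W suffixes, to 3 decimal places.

48.500° S, 125.000° E

Field P=15, E=4: +15·20° lon, +4·10° lat → SW at lon 120°, lat -50°.
Square 2, 1: +2·2° lon, +1·1° lat → SW at lon 124°, lat -49°.
Cell spans 2° lon × 1° lat. Centre is SW corner plus half of each.
latitude 48.500° S, longitude 125.000° E.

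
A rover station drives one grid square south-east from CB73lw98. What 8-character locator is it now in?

CB73mw07

Longitude extended square 9; +1 → 10, wraps to 0, carry into subsquare.
Longitude subsquare l = 11; +1 → 12 = m.
Latitude extended square 8; −1 → 7.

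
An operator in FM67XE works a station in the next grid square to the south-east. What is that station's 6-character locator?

FM77ad

Longitude subsquare x = 23; +1 → 24, wraps to 0 = a, carry into square.
Longitude square 6; +1 → 7.
Latitude subsquare e = 4; −1 → 3 = d.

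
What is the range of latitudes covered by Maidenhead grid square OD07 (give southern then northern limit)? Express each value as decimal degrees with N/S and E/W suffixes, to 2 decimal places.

Field O=14, D=3: +14·20° lon, +3·10° lat → SW at lon 100°, lat -60°.
Square 0, 7: +0·2° lon, +7·1° lat → SW at lon 100°, lat -53°.
Cell spans 2° lon × 1° lat.
south 53.00° S, north 52.00° S.

53.00° S, 52.00° S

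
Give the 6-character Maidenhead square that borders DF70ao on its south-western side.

Longitude subsquare a = 0; −1 → -1, wraps to 23 = x, carry into square.
Longitude square 7; −1 → 6.
Latitude subsquare o = 14; −1 → 13 = n.

DF60xn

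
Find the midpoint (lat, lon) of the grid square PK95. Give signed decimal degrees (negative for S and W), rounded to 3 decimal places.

Field P=15, K=10: +15·20° lon, +10·10° lat → SW at lon 120°, lat 10°.
Square 9, 5: +9·2° lon, +5·1° lat → SW at lon 138°, lat 15°.
Cell spans 2° lon × 1° lat. Centre is SW corner plus half of each.
latitude 15.500, longitude 139.000.

15.500, 139.000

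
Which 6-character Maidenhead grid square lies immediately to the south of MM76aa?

MM75ax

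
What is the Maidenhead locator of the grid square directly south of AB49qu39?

Latitude extended square 9; −1 → 8.
The longitude characters are unchanged.

AB49qu38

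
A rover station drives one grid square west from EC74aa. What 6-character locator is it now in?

EC64xa

Longitude subsquare a = 0; −1 → -1, wraps to 23 = x, carry into square.
Longitude square 7; −1 → 6.
The latitude characters are unchanged.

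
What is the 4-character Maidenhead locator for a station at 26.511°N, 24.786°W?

HL76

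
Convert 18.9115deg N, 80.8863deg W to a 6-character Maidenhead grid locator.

Shift to the Maidenhead origin (180°W, 90°S): lon 99.1137, lat 108.9115.
Field: lon ⌊99.1137/20⌋ = 4 → E; lat ⌊108.9115/10⌋ = 10 → K.
Square: lon ⌊19.1137/2⌋ = 9; lat ⌊8.9115/1⌋ = 8.
Subsquare: lon ⌊1.1137/0.0833333⌋ = 13 → n; lat ⌊0.9115/0.0416667⌋ = 21 → v.

EK98nv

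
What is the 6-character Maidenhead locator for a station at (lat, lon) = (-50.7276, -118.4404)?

DD09sg

Shift to the Maidenhead origin (180°W, 90°S): lon 61.5596, lat 39.2724.
Field: 61.5596/20 → 3 → D, 39.2724/10 → 3 → D; chars DD.
Square: 1.5596/2 → 0, 9.2724/1 → 9; chars 09.
Subsquare: 1.5596/0.0833333 → 18 → s, 0.2724/0.0416667 → 6 → g; chars sg.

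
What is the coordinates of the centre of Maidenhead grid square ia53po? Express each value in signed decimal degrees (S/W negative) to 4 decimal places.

-86.3958, -8.7083

Field I=8, A=0: +8·20° lon, +0·10° lat → SW at lon -20°, lat -90°.
Square 5, 3: +5·2° lon, +3·1° lat → SW at lon -10°, lat -87°.
Subsquare p=15, o=14: +15·0.0833333° lon, +14·0.0416667° lat → SW at lon -8.75°, lat -86.4167°.
Cell spans 0.0833333° lon × 0.0416667° lat. Centre is SW corner plus half of each.
latitude -86.3958, longitude -8.7083.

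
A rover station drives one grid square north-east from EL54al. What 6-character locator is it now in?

Longitude subsquare a = 0; +1 → 1 = b.
Latitude subsquare l = 11; +1 → 12 = m.

EL54bm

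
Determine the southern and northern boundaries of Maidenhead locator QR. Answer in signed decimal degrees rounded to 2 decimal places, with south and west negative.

80.00, 90.00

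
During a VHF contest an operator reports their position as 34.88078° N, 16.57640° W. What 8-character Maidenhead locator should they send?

IM14rv01

Add 180° to longitude and 90° to latitude: 163.42360, 124.88078.
Field (20°×10°, letters A–R): 163.42360/20 → 8 → I, 124.88078/10 → 12 → M; chars IM.
Square (2°×1°, digits 0–9): 3.42360/2 → 1, 4.88078/1 → 4; chars 14.
Subsquare (5′×2.5′, letters a–x): 1.42360/0.0833333 → 17 → r, 0.88078/0.0416667 → 21 → v; chars rv.
Extended square (30″×15″, digits 0–9): 0.00693/0.00833333 → 0, 0.00578/0.00416667 → 1; chars 01.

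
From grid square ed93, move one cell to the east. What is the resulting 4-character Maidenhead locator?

Longitude square 9; +1 → 10, wraps to 0, carry into field.
Longitude field E = 4; +1 → 5 = F.
The latitude characters are unchanged.

FD03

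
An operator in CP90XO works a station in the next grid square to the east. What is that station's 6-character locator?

Longitude subsquare x = 23; +1 → 24, wraps to 0 = a, carry into square.
Longitude square 9; +1 → 10, wraps to 0, carry into field.
Longitude field C = 2; +1 → 3 = D.
The latitude characters are unchanged.

DP00ao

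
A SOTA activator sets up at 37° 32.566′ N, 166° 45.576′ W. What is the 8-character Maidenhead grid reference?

AM67on80

Add 180° to longitude and 90° to latitude: 13.24040, 127.54277.
Field: lon ⌊13.24040/20⌋ = 0 → A; lat ⌊127.54277/10⌋ = 12 → M.
Square: lon ⌊13.24040/2⌋ = 6; lat ⌊7.54277/1⌋ = 7.
Subsquare: lon ⌊1.24040/0.0833333⌋ = 14 → o; lat ⌊0.54277/0.0416667⌋ = 13 → n.
Extended square: lon ⌊0.07373/0.00833333⌋ = 8; lat ⌊0.00110/0.00416667⌋ = 0.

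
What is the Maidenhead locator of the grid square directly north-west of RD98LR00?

Longitude extended square 0; −1 → -1, wraps to 9, carry into subsquare.
Longitude subsquare l = 11; −1 → 10 = k.
Latitude extended square 0; +1 → 1.

RD98kr91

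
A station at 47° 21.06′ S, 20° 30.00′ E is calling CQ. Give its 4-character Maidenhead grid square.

KE02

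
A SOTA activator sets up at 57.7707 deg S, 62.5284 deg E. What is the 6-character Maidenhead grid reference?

MD12gf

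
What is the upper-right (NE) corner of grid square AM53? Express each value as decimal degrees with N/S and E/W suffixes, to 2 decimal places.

Field A=0, M=12: +0·20° lon, +12·10° lat → SW at lon -180°, lat 30°.
Square 5, 3: +5·2° lon, +3·1° lat → SW at lon -170°, lat 33°.
Cell spans 2° lon × 1° lat. NE corner is SW corner plus one full cell.
latitude 34.00° N, longitude 168.00° W.

34.00° N, 168.00° W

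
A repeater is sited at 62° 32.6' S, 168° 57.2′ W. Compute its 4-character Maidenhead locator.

Shift to the Maidenhead origin (180°W, 90°S): lon 11.05, lat 27.46.
Field: 11.05/20 → 0 → A, 27.46/10 → 2 → C; chars AC.
Square: 11.05/2 → 5, 7.46/1 → 7; chars 57.

AC57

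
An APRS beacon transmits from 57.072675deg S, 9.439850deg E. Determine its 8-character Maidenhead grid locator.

JD42rw22

Shift to the Maidenhead origin (180°W, 90°S): lon 189.43985, lat 32.92733.
Field (20°×10°, letters A–R): lon ⌊189.43985/20⌋ = 9 → J; lat ⌊32.92733/10⌋ = 3 → D.
Square (2°×1°, digits 0–9): lon ⌊9.43985/2⌋ = 4; lat ⌊2.92733/1⌋ = 2.
Subsquare (5′×2.5′, letters a–x): lon ⌊1.43985/0.0833333⌋ = 17 → r; lat ⌊0.92733/0.0416667⌋ = 22 → w.
Extended square (30″×15″, digits 0–9): lon ⌊0.02318/0.00833333⌋ = 2; lat ⌊0.01066/0.00416667⌋ = 2.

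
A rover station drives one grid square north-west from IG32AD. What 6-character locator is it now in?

IG22xe

Longitude subsquare a = 0; −1 → -1, wraps to 23 = x, carry into square.
Longitude square 3; −1 → 2.
Latitude subsquare d = 3; +1 → 4 = e.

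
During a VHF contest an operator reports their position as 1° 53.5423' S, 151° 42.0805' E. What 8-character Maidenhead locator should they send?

Add 180° to longitude and 90° to latitude: 331.70134, 88.10763.
Field: lon ⌊331.70134/20⌋ = 16 → Q; lat ⌊88.10763/10⌋ = 8 → I.
Square: lon ⌊11.70134/2⌋ = 5; lat ⌊8.10763/1⌋ = 8.
Subsquare: lon ⌊1.70134/0.0833333⌋ = 20 → u; lat ⌊0.10763/0.0416667⌋ = 2 → c.
Extended square: lon ⌊0.03468/0.00833333⌋ = 4; lat ⌊0.02430/0.00416667⌋ = 5.

QI58uc45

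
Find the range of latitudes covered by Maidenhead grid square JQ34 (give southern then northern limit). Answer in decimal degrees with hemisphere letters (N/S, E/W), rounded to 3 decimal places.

Field J=9, Q=16: +9·20° lon, +16·10° lat → SW at lon 0°, lat 70°.
Square 3, 4: +3·2° lon, +4·1° lat → SW at lon 6°, lat 74°.
Cell spans 2° lon × 1° lat.
south 74.000° N, north 75.000° N.

74.000° N, 75.000° N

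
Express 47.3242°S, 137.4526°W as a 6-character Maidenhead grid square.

CE12gq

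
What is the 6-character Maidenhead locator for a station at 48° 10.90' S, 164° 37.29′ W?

AE71qt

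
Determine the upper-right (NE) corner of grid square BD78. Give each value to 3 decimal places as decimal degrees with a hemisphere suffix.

Field B=1, D=3: +1·20° lon, +3·10° lat → SW at lon -160°, lat -60°.
Square 7, 8: +7·2° lon, +8·1° lat → SW at lon -146°, lat -52°.
Cell spans 2° lon × 1° lat. NE corner is SW corner plus one full cell.
latitude 51.000° S, longitude 144.000° W.

51.000° S, 144.000° W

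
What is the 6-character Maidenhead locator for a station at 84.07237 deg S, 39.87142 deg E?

KA95ww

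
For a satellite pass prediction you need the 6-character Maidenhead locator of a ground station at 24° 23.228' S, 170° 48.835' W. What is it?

Shift to the Maidenhead origin (180°W, 90°S): lon 9.1861, lat 65.6129.
Field (20°×10°, letters A–R): lon ⌊9.1861/20⌋ = 0 → A; lat ⌊65.6129/10⌋ = 6 → G.
Square (2°×1°, digits 0–9): lon ⌊9.1861/2⌋ = 4; lat ⌊5.6129/1⌋ = 5.
Subsquare (5′×2.5′, letters a–x): lon ⌊1.1861/0.0833333⌋ = 14 → o; lat ⌊0.6129/0.0416667⌋ = 14 → o.

AG45oo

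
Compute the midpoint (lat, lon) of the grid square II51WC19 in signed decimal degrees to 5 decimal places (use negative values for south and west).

Field I=8, I=8: +8·20° lon, +8·10° lat → SW at lon -20°, lat -10°.
Square 5, 1: +5·2° lon, +1·1° lat → SW at lon -10°, lat -9°.
Subsquare w=22, c=2: +22·0.0833333° lon, +2·0.0416667° lat → SW at lon -8.16667°, lat -8.91667°.
Extended square 1, 9: +1·0.00833333° lon, +9·0.00416667° lat → SW at lon -8.15833°, lat -8.87917°.
Cell spans 0.00833333° lon × 0.00416667° lat. Centre is SW corner plus half of each.
latitude -8.87708, longitude -8.15417.

-8.87708, -8.15417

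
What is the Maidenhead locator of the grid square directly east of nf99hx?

NF99ix

Longitude subsquare h = 7; +1 → 8 = i.
The latitude characters are unchanged.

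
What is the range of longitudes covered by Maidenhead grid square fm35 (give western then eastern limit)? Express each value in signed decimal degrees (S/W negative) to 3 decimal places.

-74.000, -72.000

Field F=5, M=12: +5·20° lon, +12·10° lat → SW at lon -80°, lat 30°.
Square 3, 5: +3·2° lon, +5·1° lat → SW at lon -74°, lat 35°.
Cell spans 2° lon × 1° lat.
west -74.000, east -72.000.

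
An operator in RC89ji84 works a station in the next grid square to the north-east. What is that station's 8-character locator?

RC89ji95

Longitude extended square 8; +1 → 9.
Latitude extended square 4; +1 → 5.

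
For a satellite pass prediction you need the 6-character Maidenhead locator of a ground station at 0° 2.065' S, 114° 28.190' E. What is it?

OI79fx

Shift to the Maidenhead origin (180°W, 90°S): lon 294.4698, lat 89.9656.
Field: 294.4698/20 → 14 → O, 89.9656/10 → 8 → I; chars OI.
Square: 14.4698/2 → 7, 9.9656/1 → 9; chars 79.
Subsquare: 0.4698/0.0833333 → 5 → f, 0.9656/0.0416667 → 23 → x; chars fx.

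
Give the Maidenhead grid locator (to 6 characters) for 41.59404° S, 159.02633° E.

QE98mj

Offset from 180°W / 90°S: lon 339.0263°, lat 48.4060°.
Field: 339.0263/20 → 16 → Q, 48.4060/10 → 4 → E; chars QE.
Square: 19.0263/2 → 9, 8.4060/1 → 8; chars 98.
Subsquare: 1.0263/0.0833333 → 12 → m, 0.4060/0.0416667 → 9 → j; chars mj.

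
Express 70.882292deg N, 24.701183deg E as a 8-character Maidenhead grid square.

KQ20iv41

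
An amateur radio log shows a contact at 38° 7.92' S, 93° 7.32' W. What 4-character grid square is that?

Add 180° to longitude and 90° to latitude: 86.88, 51.87.
Field: lon ⌊86.88/20⌋ = 4 → E; lat ⌊51.87/10⌋ = 5 → F.
Square: lon ⌊6.88/2⌋ = 3; lat ⌊1.87/1⌋ = 1.

EF31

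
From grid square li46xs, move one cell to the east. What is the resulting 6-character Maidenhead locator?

Longitude subsquare x = 23; +1 → 24, wraps to 0 = a, carry into square.
Longitude square 4; +1 → 5.
The latitude characters are unchanged.

LI56as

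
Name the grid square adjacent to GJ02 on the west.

FJ92

Longitude square 0; −1 → -1, wraps to 9, carry into field.
Longitude field G = 6; −1 → 5 = F.
The latitude characters are unchanged.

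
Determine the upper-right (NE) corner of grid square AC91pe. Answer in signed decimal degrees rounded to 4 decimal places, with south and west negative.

-68.7917, -160.6667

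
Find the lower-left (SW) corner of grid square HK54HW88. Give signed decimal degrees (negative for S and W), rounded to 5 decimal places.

14.95000, -29.35000

Field H=7, K=10: +7·20° lon, +10·10° lat → SW at lon -40°, lat 10°.
Square 5, 4: +5·2° lon, +4·1° lat → SW at lon -30°, lat 14°.
Subsquare h=7, w=22: +7·0.0833333° lon, +22·0.0416667° lat → SW at lon -29.4167°, lat 14.9167°.
Extended square 8, 8: +8·0.00833333° lon, +8·0.00416667° lat → SW at lon -29.35°, lat 14.95°.
latitude 14.95000, longitude -29.35000.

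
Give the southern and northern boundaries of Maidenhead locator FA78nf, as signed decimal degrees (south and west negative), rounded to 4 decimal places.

Field F=5, A=0: +5·20° lon, +0·10° lat → SW at lon -80°, lat -90°.
Square 7, 8: +7·2° lon, +8·1° lat → SW at lon -66°, lat -82°.
Subsquare n=13, f=5: +13·0.0833333° lon, +5·0.0416667° lat → SW at lon -64.9167°, lat -81.7917°.
Cell spans 0.0833333° lon × 0.0416667° lat.
south -81.7917, north -81.7500.

-81.7917, -81.7500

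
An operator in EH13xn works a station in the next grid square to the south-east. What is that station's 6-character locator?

Longitude subsquare x = 23; +1 → 24, wraps to 0 = a, carry into square.
Longitude square 1; +1 → 2.
Latitude subsquare n = 13; −1 → 12 = m.

EH23am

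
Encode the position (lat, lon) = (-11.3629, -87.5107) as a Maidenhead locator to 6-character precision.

Offset from 180°W / 90°S: lon 92.4893°, lat 78.6371°.
Field (20°×10°, letters A–R): lon ⌊92.4893/20⌋ = 4 → E; lat ⌊78.6371/10⌋ = 7 → H.
Square (2°×1°, digits 0–9): lon ⌊12.4893/2⌋ = 6; lat ⌊8.6371/1⌋ = 8.
Subsquare (5′×2.5′, letters a–x): lon ⌊0.4893/0.0833333⌋ = 5 → f; lat ⌊0.6371/0.0416667⌋ = 15 → p.

EH68fp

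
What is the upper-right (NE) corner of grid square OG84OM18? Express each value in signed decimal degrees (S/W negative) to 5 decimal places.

-25.46250, 117.18333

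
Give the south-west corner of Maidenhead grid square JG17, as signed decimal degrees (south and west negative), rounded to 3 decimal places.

Field J=9, G=6: +9·20° lon, +6·10° lat → SW at lon 0°, lat -30°.
Square 1, 7: +1·2° lon, +7·1° lat → SW at lon 2°, lat -23°.
latitude -23.000, longitude 2.000.

-23.000, 2.000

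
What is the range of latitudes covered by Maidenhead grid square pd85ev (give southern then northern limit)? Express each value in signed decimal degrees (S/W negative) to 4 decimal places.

Field P=15, D=3: +15·20° lon, +3·10° lat → SW at lon 120°, lat -60°.
Square 8, 5: +8·2° lon, +5·1° lat → SW at lon 136°, lat -55°.
Subsquare e=4, v=21: +4·0.0833333° lon, +21·0.0416667° lat → SW at lon 136.333°, lat -54.125°.
Cell spans 0.0833333° lon × 0.0416667° lat.
south -54.1250, north -54.0833.

-54.1250, -54.0833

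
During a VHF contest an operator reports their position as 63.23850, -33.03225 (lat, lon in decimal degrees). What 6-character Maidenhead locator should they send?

HP33lf

Offset from 180°W / 90°S: lon 146.9677°, lat 153.2385°.
Field: lon ⌊146.9677/20⌋ = 7 → H; lat ⌊153.2385/10⌋ = 15 → P.
Square: lon ⌊6.9677/2⌋ = 3; lat ⌊3.2385/1⌋ = 3.
Subsquare: lon ⌊0.9677/0.0833333⌋ = 11 → l; lat ⌊0.2385/0.0416667⌋ = 5 → f.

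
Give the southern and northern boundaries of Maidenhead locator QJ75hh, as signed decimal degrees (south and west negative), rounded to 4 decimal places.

Field Q=16, J=9: +16·20° lon, +9·10° lat → SW at lon 140°, lat 0°.
Square 7, 5: +7·2° lon, +5·1° lat → SW at lon 154°, lat 5°.
Subsquare h=7, h=7: +7·0.0833333° lon, +7·0.0416667° lat → SW at lon 154.583°, lat 5.29167°.
Cell spans 0.0833333° lon × 0.0416667° lat.
south 5.2917, north 5.3333.

5.2917, 5.3333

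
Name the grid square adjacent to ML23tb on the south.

ML23ta

Latitude subsquare b = 1; −1 → 0 = a.
The longitude characters are unchanged.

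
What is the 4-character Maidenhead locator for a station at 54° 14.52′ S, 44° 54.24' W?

Offset from 180°W / 90°S: lon 135.10°, lat 35.76°.
Field: lon ⌊135.10/20⌋ = 6 → G; lat ⌊35.76/10⌋ = 3 → D.
Square: lon ⌊15.10/2⌋ = 7; lat ⌊5.76/1⌋ = 5.

GD75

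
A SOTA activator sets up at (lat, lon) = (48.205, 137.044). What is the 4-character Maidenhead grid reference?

PN88

Add 180° to longitude and 90° to latitude: 317.04, 138.20.
Field (20°×10°, letters A–R): lon ⌊317.04/20⌋ = 15 → P; lat ⌊138.20/10⌋ = 13 → N.
Square (2°×1°, digits 0–9): lon ⌊17.04/2⌋ = 8; lat ⌊8.20/1⌋ = 8.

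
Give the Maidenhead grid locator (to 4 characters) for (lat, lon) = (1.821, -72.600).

FJ31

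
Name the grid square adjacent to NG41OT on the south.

Latitude subsquare t = 19; −1 → 18 = s.
The longitude characters are unchanged.

NG41os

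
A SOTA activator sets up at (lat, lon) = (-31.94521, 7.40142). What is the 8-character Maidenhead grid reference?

Add 180° to longitude and 90° to latitude: 187.40142, 58.05479.
Field: 187.40142/20 → 9 → J, 58.05479/10 → 5 → F; chars JF.
Square: 7.40142/2 → 3, 8.05479/1 → 8; chars 38.
Subsquare: 1.40142/0.0833333 → 16 → q, 0.05479/0.0416667 → 1 → b; chars qb.
Extended square: 0.06809/0.00833333 → 8, 0.01312/0.00416667 → 3; chars 83.

JF38qb83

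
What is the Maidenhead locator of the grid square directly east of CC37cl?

CC37dl

Longitude subsquare c = 2; +1 → 3 = d.
The latitude characters are unchanged.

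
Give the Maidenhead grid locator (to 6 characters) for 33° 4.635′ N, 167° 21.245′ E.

Add 180° to longitude and 90° to latitude: 347.3541, 123.0772.
Field: 347.3541/20 → 17 → R, 123.0772/10 → 12 → M; chars RM.
Square: 7.3541/2 → 3, 3.0772/1 → 3; chars 33.
Subsquare: 1.3541/0.0833333 → 16 → q, 0.0772/0.0416667 → 1 → b; chars qb.

RM33qb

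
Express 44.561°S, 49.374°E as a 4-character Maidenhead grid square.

Shift to the Maidenhead origin (180°W, 90°S): lon 229.37, lat 45.44.
Field (20°×10°, letters A–R): 229.37/20 → 11 → L, 45.44/10 → 4 → E; chars LE.
Square (2°×1°, digits 0–9): 9.37/2 → 4, 5.44/1 → 5; chars 45.

LE45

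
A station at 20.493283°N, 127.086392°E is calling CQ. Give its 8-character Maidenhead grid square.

PL30nl08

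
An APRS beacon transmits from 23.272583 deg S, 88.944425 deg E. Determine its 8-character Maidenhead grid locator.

NG46lr34

Add 180° to longitude and 90° to latitude: 268.94443, 66.72742.
Field: 268.94443/20 → 13 → N, 66.72742/10 → 6 → G; chars NG.
Square: 8.94443/2 → 4, 6.72742/1 → 6; chars 46.
Subsquare: 0.94443/0.0833333 → 11 → l, 0.72742/0.0416667 → 17 → r; chars lr.
Extended square: 0.02776/0.00833333 → 3, 0.01908/0.00416667 → 4; chars 34.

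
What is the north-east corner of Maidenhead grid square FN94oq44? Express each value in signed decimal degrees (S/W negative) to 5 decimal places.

Field F=5, N=13: +5·20° lon, +13·10° lat → SW at lon -80°, lat 40°.
Square 9, 4: +9·2° lon, +4·1° lat → SW at lon -62°, lat 44°.
Subsquare o=14, q=16: +14·0.0833333° lon, +16·0.0416667° lat → SW at lon -60.8333°, lat 44.6667°.
Extended square 4, 4: +4·0.00833333° lon, +4·0.00416667° lat → SW at lon -60.8°, lat 44.6833°.
Cell spans 0.00833333° lon × 0.00416667° lat. NE corner is SW corner plus one full cell.
latitude 44.68750, longitude -60.79167.

44.68750, -60.79167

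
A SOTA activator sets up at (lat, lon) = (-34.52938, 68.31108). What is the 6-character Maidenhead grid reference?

Add 180° to longitude and 90° to latitude: 248.3111, 55.4706.
Field (20°×10°, letters A–R): 248.3111/20 → 12 → M, 55.4706/10 → 5 → F; chars MF.
Square (2°×1°, digits 0–9): 8.3111/2 → 4, 5.4706/1 → 5; chars 45.
Subsquare (5′×2.5′, letters a–x): 0.3111/0.0833333 → 3 → d, 0.4706/0.0416667 → 11 → l; chars dl.

MF45dl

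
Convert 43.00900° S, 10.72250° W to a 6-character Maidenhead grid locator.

Add 180° to longitude and 90° to latitude: 169.2775, 46.9910.
Field (20°×10°, letters A–R): 169.2775/20 → 8 → I, 46.9910/10 → 4 → E; chars IE.
Square (2°×1°, digits 0–9): 9.2775/2 → 4, 6.9910/1 → 6; chars 46.
Subsquare (5′×2.5′, letters a–x): 1.2775/0.0833333 → 15 → p, 0.9910/0.0416667 → 23 → x; chars px.

IE46px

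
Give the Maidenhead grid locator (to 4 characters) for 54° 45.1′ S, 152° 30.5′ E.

Shift to the Maidenhead origin (180°W, 90°S): lon 332.51, lat 35.25.
Field: lon ⌊332.51/20⌋ = 16 → Q; lat ⌊35.25/10⌋ = 3 → D.
Square: lon ⌊12.51/2⌋ = 6; lat ⌊5.25/1⌋ = 5.

QD65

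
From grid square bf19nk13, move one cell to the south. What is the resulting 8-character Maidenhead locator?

BF19nk12

Latitude extended square 3; −1 → 2.
The longitude characters are unchanged.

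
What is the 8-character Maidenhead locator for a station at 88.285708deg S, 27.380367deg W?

HA61hr41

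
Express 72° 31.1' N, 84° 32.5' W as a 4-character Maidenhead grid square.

EQ72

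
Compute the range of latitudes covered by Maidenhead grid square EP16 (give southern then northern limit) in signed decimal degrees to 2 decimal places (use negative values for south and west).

66.00, 67.00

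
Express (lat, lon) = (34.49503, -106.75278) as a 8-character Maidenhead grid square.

Shift to the Maidenhead origin (180°W, 90°S): lon 73.24722, lat 124.49503.
Field (20°×10°, letters A–R): 73.24722/20 → 3 → D, 124.49503/10 → 12 → M; chars DM.
Square (2°×1°, digits 0–9): 13.24722/2 → 6, 4.49503/1 → 4; chars 64.
Subsquare (5′×2.5′, letters a–x): 1.24722/0.0833333 → 14 → o, 0.49503/0.0416667 → 11 → l; chars ol.
Extended square (30″×15″, digits 0–9): 0.08055/0.00833333 → 9, 0.03670/0.00416667 → 8; chars 98.

DM64ol98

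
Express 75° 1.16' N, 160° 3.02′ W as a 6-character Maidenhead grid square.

Shift to the Maidenhead origin (180°W, 90°S): lon 19.9497, lat 165.0193.
Field: 19.9497/20 → 0 → A, 165.0193/10 → 16 → Q; chars AQ.
Square: 19.9497/2 → 9, 5.0193/1 → 5; chars 95.
Subsquare: 1.9497/0.0833333 → 23 → x, 0.0193/0.0416667 → 0 → a; chars xa.

AQ95xa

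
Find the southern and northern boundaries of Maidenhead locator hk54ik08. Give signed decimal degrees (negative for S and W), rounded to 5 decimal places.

Field H=7, K=10: +7·20° lon, +10·10° lat → SW at lon -40°, lat 10°.
Square 5, 4: +5·2° lon, +4·1° lat → SW at lon -30°, lat 14°.
Subsquare i=8, k=10: +8·0.0833333° lon, +10·0.0416667° lat → SW at lon -29.3333°, lat 14.4167°.
Extended square 0, 8: +0·0.00833333° lon, +8·0.00416667° lat → SW at lon -29.3333°, lat 14.45°.
Cell spans 0.00833333° lon × 0.00416667° lat.
south 14.45000, north 14.45417.

14.45000, 14.45417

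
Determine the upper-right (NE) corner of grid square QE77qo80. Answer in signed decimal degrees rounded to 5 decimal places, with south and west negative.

-42.41250, 155.40833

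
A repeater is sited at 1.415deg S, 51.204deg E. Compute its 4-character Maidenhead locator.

LI58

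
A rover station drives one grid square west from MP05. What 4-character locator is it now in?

Longitude square 0; −1 → -1, wraps to 9, carry into field.
Longitude field M = 12; −1 → 11 = L.
The latitude characters are unchanged.

LP95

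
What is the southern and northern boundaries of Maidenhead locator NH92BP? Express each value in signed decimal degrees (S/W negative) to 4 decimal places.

-17.3750, -17.3333

Field N=13, H=7: +13·20° lon, +7·10° lat → SW at lon 80°, lat -20°.
Square 9, 2: +9·2° lon, +2·1° lat → SW at lon 98°, lat -18°.
Subsquare b=1, p=15: +1·0.0833333° lon, +15·0.0416667° lat → SW at lon 98.0833°, lat -17.375°.
Cell spans 0.0833333° lon × 0.0416667° lat.
south -17.3750, north -17.3333.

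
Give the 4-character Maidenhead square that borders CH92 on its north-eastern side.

Longitude square 9; +1 → 10, wraps to 0, carry into field.
Longitude field C = 2; +1 → 3 = D.
Latitude square 2; +1 → 3.

DH03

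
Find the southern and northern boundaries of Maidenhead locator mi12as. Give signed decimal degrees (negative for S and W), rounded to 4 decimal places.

Field M=12, I=8: +12·20° lon, +8·10° lat → SW at lon 60°, lat -10°.
Square 1, 2: +1·2° lon, +2·1° lat → SW at lon 62°, lat -8°.
Subsquare a=0, s=18: +0·0.0833333° lon, +18·0.0416667° lat → SW at lon 62°, lat -7.25°.
Cell spans 0.0833333° lon × 0.0416667° lat.
south -7.2500, north -7.2083.

-7.2500, -7.2083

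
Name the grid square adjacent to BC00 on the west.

AC90

Longitude square 0; −1 → -1, wraps to 9, carry into field.
Longitude field B = 1; −1 → 0 = A.
The latitude characters are unchanged.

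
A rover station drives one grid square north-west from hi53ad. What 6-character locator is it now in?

HI43xe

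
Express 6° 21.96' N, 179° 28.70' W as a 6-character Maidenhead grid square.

AJ06gi

Offset from 180°W / 90°S: lon 0.5217°, lat 96.3660°.
Field (20°×10°, letters A–R): lon ⌊0.5217/20⌋ = 0 → A; lat ⌊96.3660/10⌋ = 9 → J.
Square (2°×1°, digits 0–9): lon ⌊0.5217/2⌋ = 0; lat ⌊6.3660/1⌋ = 6.
Subsquare (5′×2.5′, letters a–x): lon ⌊0.5217/0.0833333⌋ = 6 → g; lat ⌊0.3660/0.0416667⌋ = 8 → i.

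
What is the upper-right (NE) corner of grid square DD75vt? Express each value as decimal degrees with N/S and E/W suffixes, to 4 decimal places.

54.1667° S, 104.1667° W

Field D=3, D=3: +3·20° lon, +3·10° lat → SW at lon -120°, lat -60°.
Square 7, 5: +7·2° lon, +5·1° lat → SW at lon -106°, lat -55°.
Subsquare v=21, t=19: +21·0.0833333° lon, +19·0.0416667° lat → SW at lon -104.25°, lat -54.2083°.
Cell spans 0.0833333° lon × 0.0416667° lat. NE corner is SW corner plus one full cell.
latitude 54.1667° S, longitude 104.1667° W.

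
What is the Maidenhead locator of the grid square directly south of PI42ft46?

PI42ft45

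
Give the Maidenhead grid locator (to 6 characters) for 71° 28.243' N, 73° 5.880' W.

Offset from 180°W / 90°S: lon 106.9020°, lat 161.4707°.
Field (20°×10°, letters A–R): 106.9020/20 → 5 → F, 161.4707/10 → 16 → Q; chars FQ.
Square (2°×1°, digits 0–9): 6.9020/2 → 3, 1.4707/1 → 1; chars 31.
Subsquare (5′×2.5′, letters a–x): 0.9020/0.0833333 → 10 → k, 0.4707/0.0416667 → 11 → l; chars kl.

FQ31kl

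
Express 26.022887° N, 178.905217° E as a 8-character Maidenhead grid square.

RL96ka85

Shift to the Maidenhead origin (180°W, 90°S): lon 358.90522, lat 116.02289.
Field: 358.90522/20 → 17 → R, 116.02289/10 → 11 → L; chars RL.
Square: 18.90522/2 → 9, 6.02289/1 → 6; chars 96.
Subsquare: 0.90522/0.0833333 → 10 → k, 0.02289/0.0416667 → 0 → a; chars ka.
Extended square: 0.07188/0.00833333 → 8, 0.02289/0.00416667 → 5; chars 85.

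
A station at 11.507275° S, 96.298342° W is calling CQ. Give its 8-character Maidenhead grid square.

Add 180° to longitude and 90° to latitude: 83.70166, 78.49273.
Field: 83.70166/20 → 4 → E, 78.49273/10 → 7 → H; chars EH.
Square: 3.70166/2 → 1, 8.49273/1 → 8; chars 18.
Subsquare: 1.70166/0.0833333 → 20 → u, 0.49273/0.0416667 → 11 → l; chars ul.
Extended square: 0.03499/0.00833333 → 4, 0.03439/0.00416667 → 8; chars 48.

EH18ul48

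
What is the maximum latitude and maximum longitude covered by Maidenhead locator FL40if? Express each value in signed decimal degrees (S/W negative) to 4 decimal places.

Field F=5, L=11: +5·20° lon, +11·10° lat → SW at lon -80°, lat 20°.
Square 4, 0: +4·2° lon, +0·1° lat → SW at lon -72°, lat 20°.
Subsquare i=8, f=5: +8·0.0833333° lon, +5·0.0416667° lat → SW at lon -71.3333°, lat 20.2083°.
Cell spans 0.0833333° lon × 0.0416667° lat. NE corner is SW corner plus one full cell.
latitude 20.2500, longitude -71.2500.

20.2500, -71.2500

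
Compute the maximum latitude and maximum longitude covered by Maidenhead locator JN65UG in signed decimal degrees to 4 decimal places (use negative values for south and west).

45.2917, 13.7500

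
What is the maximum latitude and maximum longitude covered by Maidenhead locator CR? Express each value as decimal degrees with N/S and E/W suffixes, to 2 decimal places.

90.00° N, 120.00° W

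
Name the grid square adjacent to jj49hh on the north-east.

JJ49ii

Longitude subsquare h = 7; +1 → 8 = i.
Latitude subsquare h = 7; +1 → 8 = i.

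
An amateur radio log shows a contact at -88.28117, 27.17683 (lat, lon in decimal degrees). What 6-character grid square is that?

Offset from 180°W / 90°S: lon 207.1768°, lat 1.7188°.
Field (20°×10°, letters A–R): 207.1768/20 → 10 → K, 1.7188/10 → 0 → A; chars KA.
Square (2°×1°, digits 0–9): 7.1768/2 → 3, 1.7188/1 → 1; chars 31.
Subsquare (5′×2.5′, letters a–x): 1.1768/0.0833333 → 14 → o, 0.7188/0.0416667 → 17 → r; chars or.

KA31or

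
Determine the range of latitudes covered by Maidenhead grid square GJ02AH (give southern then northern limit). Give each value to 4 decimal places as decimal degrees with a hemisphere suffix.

2.2917° N, 2.3333° N

Field G=6, J=9: +6·20° lon, +9·10° lat → SW at lon -60°, lat 0°.
Square 0, 2: +0·2° lon, +2·1° lat → SW at lon -60°, lat 2°.
Subsquare a=0, h=7: +0·0.0833333° lon, +7·0.0416667° lat → SW at lon -60°, lat 2.29167°.
Cell spans 0.0833333° lon × 0.0416667° lat.
south 2.2917° N, north 2.3333° N.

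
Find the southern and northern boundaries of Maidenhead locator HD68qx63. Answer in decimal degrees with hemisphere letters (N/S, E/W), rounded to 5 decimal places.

51.02917° S, 51.02500° S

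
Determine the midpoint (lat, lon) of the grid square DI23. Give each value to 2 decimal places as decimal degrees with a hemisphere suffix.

6.50° S, 115.00° W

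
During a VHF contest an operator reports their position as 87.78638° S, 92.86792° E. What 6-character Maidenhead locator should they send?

NA62kf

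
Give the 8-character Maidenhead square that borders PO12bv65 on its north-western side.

Longitude extended square 6; −1 → 5.
Latitude extended square 5; +1 → 6.

PO12bv56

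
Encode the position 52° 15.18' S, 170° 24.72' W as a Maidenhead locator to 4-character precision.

Shift to the Maidenhead origin (180°W, 90°S): lon 9.59, lat 37.75.
Field (20°×10°, letters A–R): lon ⌊9.59/20⌋ = 0 → A; lat ⌊37.75/10⌋ = 3 → D.
Square (2°×1°, digits 0–9): lon ⌊9.59/2⌋ = 4; lat ⌊7.75/1⌋ = 7.

AD47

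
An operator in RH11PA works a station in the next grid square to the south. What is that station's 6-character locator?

Latitude subsquare a = 0; −1 → -1, wraps to 23 = x, carry into square.
Latitude square 1; −1 → 0.
The longitude characters are unchanged.

RH10px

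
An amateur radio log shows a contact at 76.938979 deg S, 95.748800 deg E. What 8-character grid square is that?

Add 180° to longitude and 90° to latitude: 275.74880, 13.06102.
Field: 275.74880/20 → 13 → N, 13.06102/10 → 1 → B; chars NB.
Square: 15.74880/2 → 7, 3.06102/1 → 3; chars 73.
Subsquare: 1.74880/0.0833333 → 20 → u, 0.06102/0.0416667 → 1 → b; chars ub.
Extended square: 0.08213/0.00833333 → 9, 0.01935/0.00416667 → 4; chars 94.

NB73ub94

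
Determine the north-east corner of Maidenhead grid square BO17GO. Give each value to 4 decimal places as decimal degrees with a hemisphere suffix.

Field B=1, O=14: +1·20° lon, +14·10° lat → SW at lon -160°, lat 50°.
Square 1, 7: +1·2° lon, +7·1° lat → SW at lon -158°, lat 57°.
Subsquare g=6, o=14: +6·0.0833333° lon, +14·0.0416667° lat → SW at lon -157.5°, lat 57.5833°.
Cell spans 0.0833333° lon × 0.0416667° lat. NE corner is SW corner plus one full cell.
latitude 57.6250° N, longitude 157.4167° W.

57.6250° N, 157.4167° W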